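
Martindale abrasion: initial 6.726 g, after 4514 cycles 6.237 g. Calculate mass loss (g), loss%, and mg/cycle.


Mass loss = 0.489 g
Loss = 7.27%
Rate = 0.108 mg/cycle

Loss = 6.726 - 6.237 = 0.489 g
Loss% = 0.489 / 6.726 x 100 = 7.27%
Rate = 0.489 / 4514 x 1000 = 0.108 mg/cycle


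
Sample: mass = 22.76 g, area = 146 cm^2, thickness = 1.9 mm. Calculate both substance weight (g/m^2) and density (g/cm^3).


SW = 22.76 / 146 x 10000 = 1558.9 g/m^2
Volume = 146 x 1.9 / 10 = 27.74 cm^3
Density = 22.76 / 27.74 = 0.820 g/cm^3


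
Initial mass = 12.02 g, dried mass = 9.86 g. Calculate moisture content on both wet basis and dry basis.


Moisture lost = 12.02 - 9.86 = 2.16 g
Wet basis MC = 2.16 / 12.02 x 100 = 18.0%
Dry basis MC = 2.16 / 9.86 x 100 = 21.9%


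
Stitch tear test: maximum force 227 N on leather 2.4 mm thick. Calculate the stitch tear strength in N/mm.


94.6 N/mm


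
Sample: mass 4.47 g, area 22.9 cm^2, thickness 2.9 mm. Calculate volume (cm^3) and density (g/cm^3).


Volume = 6.641 cm^3
Density = 0.673 g/cm^3

Thickness in cm = 2.9 / 10 = 0.29 cm
Volume = 22.9 x 0.29 = 6.641 cm^3
Density = 4.47 / 6.641 = 0.673 g/cm^3


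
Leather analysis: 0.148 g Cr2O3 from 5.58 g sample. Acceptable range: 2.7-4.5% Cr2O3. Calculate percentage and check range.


Cr2O3% = 0.148 / 5.58 x 100 = 2.65%
Acceptable range: 2.7 to 4.5%
Within range: No


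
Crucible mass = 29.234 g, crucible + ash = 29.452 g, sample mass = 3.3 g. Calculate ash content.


Ash mass = 29.452 - 29.234 = 0.218 g
Ash% = 0.218 / 3.3 x 100 = 6.61%


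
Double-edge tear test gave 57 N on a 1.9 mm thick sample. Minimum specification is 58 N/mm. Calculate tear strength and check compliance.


Tear strength = 30.0 N/mm
Compliant: No

Tear strength = 57 / 1.9 = 30.0 N/mm
Required minimum = 58 N/mm
Compliant: No


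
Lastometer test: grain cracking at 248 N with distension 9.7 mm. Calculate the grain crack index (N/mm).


Grain crack index = force / distension
Index = 248 / 9.7 = 25.6 N/mm


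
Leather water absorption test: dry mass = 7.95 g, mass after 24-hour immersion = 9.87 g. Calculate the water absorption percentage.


Water absorbed = 9.87 - 7.95 = 1.92 g
WA% = 1.92 / 7.95 x 100 = 24.2%


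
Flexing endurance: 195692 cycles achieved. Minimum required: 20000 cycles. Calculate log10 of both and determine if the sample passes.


Achieved: log10 = 5.29
Required: log10 = 4.30
Passes: Yes

log10(195692) = 5.29
log10(20000) = 4.30
Passes: Yes


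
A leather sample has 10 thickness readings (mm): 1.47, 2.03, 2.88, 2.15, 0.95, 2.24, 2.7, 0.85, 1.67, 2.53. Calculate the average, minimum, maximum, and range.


Sum = 19.47
Average = 19.47 / 10 = 1.95 mm
Minimum = 0.85 mm
Maximum = 2.88 mm
Range = 2.88 - 0.85 = 2.03 mm


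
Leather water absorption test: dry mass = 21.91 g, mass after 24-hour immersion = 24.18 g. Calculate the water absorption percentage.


Water absorbed = 24.18 - 21.91 = 2.27 g
WA% = 2.27 / 21.91 x 100 = 10.4%


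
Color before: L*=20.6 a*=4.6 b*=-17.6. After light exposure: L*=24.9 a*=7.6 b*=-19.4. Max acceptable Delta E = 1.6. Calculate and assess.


dL = 4.3, da = 3.0, db = -1.8
dE = sqrt((4.3)^2 + (3.0)^2 + (-1.8)^2) = 5.54
Max = 1.6
Passes: No


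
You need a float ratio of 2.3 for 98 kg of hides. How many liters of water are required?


225.4 L


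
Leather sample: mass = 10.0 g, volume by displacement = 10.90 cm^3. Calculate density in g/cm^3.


0.917 g/cm^3


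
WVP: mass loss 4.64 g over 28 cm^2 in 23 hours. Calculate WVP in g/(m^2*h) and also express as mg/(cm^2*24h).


WVP = 4.64 / (28 x 23) x 10000 = 72.05 g/(m^2*h)
Mass loss in mg = 4.64 x 1000 = 4640 mg
Per cm^2 per 24h in mg: 4640 x 24 / (28 x 23) = 111360 / 644 = 172.92 mg/(cm^2*24h)


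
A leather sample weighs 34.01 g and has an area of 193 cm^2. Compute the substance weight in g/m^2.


Substance weight = mass / area x 10000
SW = 34.01 / 193 x 10000
SW = 1762.2 g/m^2


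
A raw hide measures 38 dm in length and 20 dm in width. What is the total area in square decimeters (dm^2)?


760 dm^2

Area = length x width
Area = 38 x 20 = 760 dm^2


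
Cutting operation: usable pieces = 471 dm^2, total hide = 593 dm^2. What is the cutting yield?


79.4%

Yield = usable / total x 100
Yield = 471 / 593 x 100 = 79.4%


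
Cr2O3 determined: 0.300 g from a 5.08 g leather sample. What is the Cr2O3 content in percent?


Cr2O3% = 0.300 / 5.08 x 100
Cr2O3% = 5.91%


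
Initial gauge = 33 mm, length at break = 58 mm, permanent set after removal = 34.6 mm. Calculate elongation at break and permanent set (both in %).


Elongation at break = (58 - 33) / 33 x 100 = 75.8%
Permanent set = (34.6 - 33) / 33 x 100 = 4.8%


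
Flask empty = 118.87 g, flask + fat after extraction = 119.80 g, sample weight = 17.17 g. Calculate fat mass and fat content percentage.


Fat mass = 0.93 g
Fat content = 5.4%

Fat mass = 119.80 - 118.87 = 0.93 g
Fat% = 0.93 / 17.17 x 100 = 5.4%


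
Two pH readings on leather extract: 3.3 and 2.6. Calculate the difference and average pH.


Difference = 0.7
Average pH = 2.95


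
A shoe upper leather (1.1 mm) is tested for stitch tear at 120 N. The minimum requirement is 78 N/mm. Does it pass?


STS = 120 / 1.1 = 109.1 N/mm
Minimum required: 78 N/mm
Passes: Yes


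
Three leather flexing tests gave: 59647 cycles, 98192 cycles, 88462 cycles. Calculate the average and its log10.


Average = 82100 cycles
log10 = 4.91


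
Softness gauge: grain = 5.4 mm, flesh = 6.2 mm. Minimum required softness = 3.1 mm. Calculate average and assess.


Average softness = 5.80 mm
Meets requirement: Yes

Average = (5.4 + 6.2) / 2 = 5.80 mm
Minimum = 3.1 mm
Meets requirement: Yes


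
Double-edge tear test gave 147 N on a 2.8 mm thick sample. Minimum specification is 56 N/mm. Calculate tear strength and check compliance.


Tear strength = 52.5 N/mm
Compliant: No

Tear strength = 147 / 2.8 = 52.5 N/mm
Required minimum = 56 N/mm
Compliant: No


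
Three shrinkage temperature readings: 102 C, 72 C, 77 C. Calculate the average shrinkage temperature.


Average = (102 + 72 + 77) / 3
Average = 251 / 3 = 83.7 C


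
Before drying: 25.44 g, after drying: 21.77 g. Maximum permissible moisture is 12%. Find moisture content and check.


MC = (25.44 - 21.77) / 25.44 x 100 = 14.4%
Maximum: 12%
Acceptable: No


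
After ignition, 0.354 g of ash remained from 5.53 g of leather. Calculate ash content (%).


Ash% = 0.354 / 5.53 x 100
Ash% = 6.40%


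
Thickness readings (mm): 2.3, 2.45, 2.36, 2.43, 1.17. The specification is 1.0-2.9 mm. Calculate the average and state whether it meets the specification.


Sum = 10.71
Average = 10.71 / 5 = 2.14 mm
Specification range: 1.0 to 2.9 mm
Within spec: Yes


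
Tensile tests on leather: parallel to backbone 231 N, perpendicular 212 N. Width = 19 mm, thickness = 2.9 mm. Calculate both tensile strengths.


Area = 19 x 2.9 = 55.1 mm^2
TS (parallel) = 231 / 55.1 = 4.19 N/mm^2
TS (perpendicular) = 212 / 55.1 = 3.85 N/mm^2


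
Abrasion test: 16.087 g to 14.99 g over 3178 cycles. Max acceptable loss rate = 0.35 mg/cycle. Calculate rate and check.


Loss = 16.087 - 14.99 = 1.097 g
Rate = 1.097 g / 3178 cycles x 1000 = 0.345 mg/cycle
Max = 0.35 mg/cycle
Passes: Yes


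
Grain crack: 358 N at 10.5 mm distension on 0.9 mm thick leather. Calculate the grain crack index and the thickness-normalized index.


Crack index = 34.1 N/mm
Normalized index = 37.9 N/mm per mm


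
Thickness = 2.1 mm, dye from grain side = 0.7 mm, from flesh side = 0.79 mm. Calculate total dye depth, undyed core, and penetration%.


Total dyed = 0.7 + 0.79 = 1.49 mm
Undyed core = 2.1 - 1.49 = 0.61 mm
Penetration = 1.49 / 2.1 x 100 = 71.0%


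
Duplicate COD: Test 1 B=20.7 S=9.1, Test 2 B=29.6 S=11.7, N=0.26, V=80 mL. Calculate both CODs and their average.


COD1 = (20.7 - 9.1) x 0.26 x 8000 / 80 = 301.6 mg/L
COD2 = (29.6 - 11.7) x 0.26 x 8000 / 80 = 465.4 mg/L
Average = (301.6 + 465.4) / 2 = 383.5 mg/L


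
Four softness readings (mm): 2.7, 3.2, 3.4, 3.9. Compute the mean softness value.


Sum = 2.7 + 3.2 + 3.4 + 3.9
Mean = 13.2 / 4 = 3.30 mm


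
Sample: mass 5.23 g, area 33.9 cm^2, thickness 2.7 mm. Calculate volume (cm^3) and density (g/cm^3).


Thickness in cm = 2.7 / 10 = 0.27 cm
Volume = 33.9 x 0.27 = 9.153 cm^3
Density = 5.23 / 9.153 = 0.571 g/cm^3


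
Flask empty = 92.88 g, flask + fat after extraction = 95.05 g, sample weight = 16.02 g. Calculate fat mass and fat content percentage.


Fat mass = 95.05 - 92.88 = 2.17 g
Fat% = 2.17 / 16.02 x 100 = 13.5%


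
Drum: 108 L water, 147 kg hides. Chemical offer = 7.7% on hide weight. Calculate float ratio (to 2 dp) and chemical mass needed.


Float ratio = 108 / 147 = 0.73
Chemical = 147 x 7.7 / 100 = 11.319 kg


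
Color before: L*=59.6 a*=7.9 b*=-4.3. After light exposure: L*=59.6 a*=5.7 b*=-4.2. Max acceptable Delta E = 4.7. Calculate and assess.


Delta E = 2.20
Passes: Yes

dL = 0.0, da = -2.2, db = 0.1
dE = sqrt((0.0)^2 + (-2.2)^2 + (0.1)^2) = 2.20
Max = 4.7
Passes: Yes


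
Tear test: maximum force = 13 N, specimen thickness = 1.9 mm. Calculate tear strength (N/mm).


Tear strength = force / thickness
Tear = 13 / 1.9 = 6.8 N/mm


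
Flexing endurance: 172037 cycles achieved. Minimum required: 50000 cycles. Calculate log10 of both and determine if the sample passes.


log10(172037) = 5.24
log10(50000) = 4.70
Passes: Yes


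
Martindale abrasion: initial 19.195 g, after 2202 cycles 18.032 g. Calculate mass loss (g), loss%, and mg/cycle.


Mass loss = 1.163 g
Loss = 6.06%
Rate = 0.528 mg/cycle


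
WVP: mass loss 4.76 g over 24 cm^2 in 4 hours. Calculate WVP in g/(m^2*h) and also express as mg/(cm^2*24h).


WVP = 495.83 g/(m^2*h)
Daily rate = 1190.00 mg/(cm^2*24h)


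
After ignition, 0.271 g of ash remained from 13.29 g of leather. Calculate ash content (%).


Ash% = 0.271 / 13.29 x 100
Ash% = 2.04%


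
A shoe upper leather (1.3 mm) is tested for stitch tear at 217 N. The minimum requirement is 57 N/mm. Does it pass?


STS = 217 / 1.3 = 166.9 N/mm
Minimum required: 57 N/mm
Passes: Yes


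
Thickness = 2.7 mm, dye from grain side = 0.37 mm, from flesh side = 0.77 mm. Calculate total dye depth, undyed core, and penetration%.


Total dyed = 0.37 + 0.77 = 1.14 mm
Undyed core = 2.7 - 1.14 = 1.56 mm
Penetration = 1.14 / 2.7 x 100 = 42.2%


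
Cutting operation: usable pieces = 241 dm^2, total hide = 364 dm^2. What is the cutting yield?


66.2%

Yield = usable / total x 100
Yield = 241 / 364 x 100 = 66.2%


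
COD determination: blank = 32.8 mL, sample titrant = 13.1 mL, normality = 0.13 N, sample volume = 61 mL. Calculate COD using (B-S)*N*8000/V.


335.9 mg/L

COD = (32.8 - 13.1) x 0.13 x 8000 / 61
COD = 19.7 x 0.13 x 8000 / 61
COD = 335.9 mg/L


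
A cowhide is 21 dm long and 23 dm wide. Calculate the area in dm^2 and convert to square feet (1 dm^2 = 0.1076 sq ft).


483 dm^2
51.97 sq ft


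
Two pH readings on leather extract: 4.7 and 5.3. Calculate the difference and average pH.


Difference = |4.7 - 5.3| = 0.6
Average = (4.7 + 5.3) / 2 = 5.00


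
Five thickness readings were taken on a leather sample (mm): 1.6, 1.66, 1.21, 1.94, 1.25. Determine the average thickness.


Sum = 1.6 + 1.66 + 1.21 + 1.94 + 1.25 = 7.66
Average = 7.66 / 5 = 1.53 mm


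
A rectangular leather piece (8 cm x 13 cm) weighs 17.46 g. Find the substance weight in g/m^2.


1678.8 g/m^2

Area = 8 x 13 = 104 cm^2
SW = 17.46 / 104 x 10000 = 1678.8 g/m^2


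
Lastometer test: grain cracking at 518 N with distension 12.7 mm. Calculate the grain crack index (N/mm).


Grain crack index = force / distension
Index = 518 / 12.7 = 40.8 N/mm


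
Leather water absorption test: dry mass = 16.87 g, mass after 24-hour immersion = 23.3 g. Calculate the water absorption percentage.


38.1%

Water absorbed = 23.3 - 16.87 = 6.43 g
WA% = 6.43 / 16.87 x 100 = 38.1%


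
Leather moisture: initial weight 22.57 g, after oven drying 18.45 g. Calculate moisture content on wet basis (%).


18.3%

Moisture = 22.57 - 18.45 = 4.12 g
MC = 4.12 / 22.57 x 100 = 18.3%


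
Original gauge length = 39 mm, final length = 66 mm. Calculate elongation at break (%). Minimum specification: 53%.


Extension = 66 - 39 = 27 mm
Elongation = 27 / 39 x 100 = 69.2%
Minimum required: 53%
Meets specification: Yes


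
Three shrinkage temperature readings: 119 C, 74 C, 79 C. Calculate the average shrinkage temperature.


Average = (119 + 74 + 79) / 3
Average = 272 / 3 = 90.7 C


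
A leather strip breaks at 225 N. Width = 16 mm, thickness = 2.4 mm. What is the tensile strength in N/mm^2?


5.86 N/mm^2

Cross-sectional area = 16 x 2.4 = 38.4 mm^2
Tensile strength = 225 / 38.4 = 5.86 N/mm^2


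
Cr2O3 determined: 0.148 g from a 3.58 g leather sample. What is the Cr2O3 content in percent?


4.13%

Cr2O3% = 0.148 / 3.58 x 100
Cr2O3% = 4.13%


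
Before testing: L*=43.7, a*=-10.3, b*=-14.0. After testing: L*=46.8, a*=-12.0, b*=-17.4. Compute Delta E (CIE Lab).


Delta E = 4.91


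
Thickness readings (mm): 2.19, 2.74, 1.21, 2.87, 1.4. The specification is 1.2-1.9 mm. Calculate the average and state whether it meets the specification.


Sum = 10.41
Average = 10.41 / 5 = 2.08 mm
Specification range: 1.2 to 1.9 mm
Within spec: No


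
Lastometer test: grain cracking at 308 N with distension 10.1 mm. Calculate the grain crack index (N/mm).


30.5 N/mm


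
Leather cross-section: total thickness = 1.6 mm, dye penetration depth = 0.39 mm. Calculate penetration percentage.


24.4%

Penetration% = 0.39 / 1.6 x 100
Penetration = 24.4%


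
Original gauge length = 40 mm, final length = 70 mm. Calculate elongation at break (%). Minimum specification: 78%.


Elongation = 75.0%
Meets spec: No


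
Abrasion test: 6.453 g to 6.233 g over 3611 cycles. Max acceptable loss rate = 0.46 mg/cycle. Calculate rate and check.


Loss = 6.453 - 6.233 = 0.220 g
Rate = 0.220 g / 3611 cycles x 1000 = 0.061 mg/cycle
Max = 0.46 mg/cycle
Passes: Yes


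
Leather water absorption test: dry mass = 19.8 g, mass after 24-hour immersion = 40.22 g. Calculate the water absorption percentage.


103.1%


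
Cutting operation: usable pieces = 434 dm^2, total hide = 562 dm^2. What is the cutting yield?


Yield = usable / total x 100
Yield = 434 / 562 x 100 = 77.2%


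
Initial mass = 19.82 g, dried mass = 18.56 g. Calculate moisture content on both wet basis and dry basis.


Wet basis = 6.4%
Dry basis = 6.8%

Moisture lost = 19.82 - 18.56 = 1.26 g
Wet basis MC = 1.26 / 19.82 x 100 = 6.4%
Dry basis MC = 1.26 / 18.56 x 100 = 6.8%


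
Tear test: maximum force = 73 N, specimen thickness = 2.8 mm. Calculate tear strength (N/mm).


Tear strength = force / thickness
Tear = 73 / 2.8 = 26.1 N/mm


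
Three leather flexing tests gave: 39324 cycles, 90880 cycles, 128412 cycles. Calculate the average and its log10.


Average = 86205 cycles
log10 = 4.94


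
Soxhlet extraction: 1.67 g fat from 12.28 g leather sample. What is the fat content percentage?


13.6%

Fat content = 1.67 / 12.28 x 100
Fat = 13.6%


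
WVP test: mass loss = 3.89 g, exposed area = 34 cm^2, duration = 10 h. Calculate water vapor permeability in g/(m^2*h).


WVP = mass_loss / (area x time) x 10000
WVP = 3.89 / (34 x 10) x 10000
WVP = 3.89 / 340 x 10000 = 114.41 g/(m^2*h)


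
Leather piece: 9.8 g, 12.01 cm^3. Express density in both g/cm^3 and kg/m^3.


0.816 g/cm^3
816 kg/m^3

Density = 9.8 / 12.01 = 0.816 g/cm^3
Convert: 0.816 x 1000 = 816 kg/m^3


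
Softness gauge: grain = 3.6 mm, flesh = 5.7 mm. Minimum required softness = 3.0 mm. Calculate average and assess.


Average = (3.6 + 5.7) / 2 = 4.65 mm
Minimum = 3.0 mm
Meets requirement: Yes


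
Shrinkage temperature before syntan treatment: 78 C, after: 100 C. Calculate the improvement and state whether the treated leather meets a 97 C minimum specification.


Improvement = 22 C
Meets 97 C spec: Yes

Improvement = 100 - 78 = 22 C
Spec check: 100 C >= 97 C? Yes


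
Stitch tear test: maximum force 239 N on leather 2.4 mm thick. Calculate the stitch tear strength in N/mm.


99.6 N/mm

Stitch tear strength = force / thickness
STS = 239 / 2.4 = 99.6 N/mm


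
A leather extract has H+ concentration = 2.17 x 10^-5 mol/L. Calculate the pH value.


pH = -log10[H+]
pH = -log10(2.17 x 10^-5) = 4.66


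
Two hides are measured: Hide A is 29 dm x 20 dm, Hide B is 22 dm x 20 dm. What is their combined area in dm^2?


Hide A area = 29 x 20 = 580 dm^2
Hide B area = 22 x 20 = 440 dm^2
Total = 580 + 440 = 1020 dm^2


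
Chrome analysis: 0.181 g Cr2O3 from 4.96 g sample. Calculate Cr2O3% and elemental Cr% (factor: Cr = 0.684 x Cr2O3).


Cr2O3% = 0.181 / 4.96 x 100 = 3.65%
Cr% = 3.65 x 0.684 = 2.50%


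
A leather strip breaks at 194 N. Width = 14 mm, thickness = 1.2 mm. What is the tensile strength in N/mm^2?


11.55 N/mm^2


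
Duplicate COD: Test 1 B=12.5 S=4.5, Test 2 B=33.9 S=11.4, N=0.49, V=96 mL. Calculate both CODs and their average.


COD1 = (12.5 - 4.5) x 0.49 x 8000 / 96 = 326.7 mg/L
COD2 = (33.9 - 11.4) x 0.49 x 8000 / 96 = 918.8 mg/L
Average = (326.7 + 918.8) / 2 = 622.8 mg/L


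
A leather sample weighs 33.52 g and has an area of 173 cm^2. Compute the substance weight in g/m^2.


1937.6 g/m^2

Substance weight = mass / area x 10000
SW = 33.52 / 173 x 10000
SW = 1937.6 g/m^2


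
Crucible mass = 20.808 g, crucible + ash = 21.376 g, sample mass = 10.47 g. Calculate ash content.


Ash mass = 0.568 g
Ash content = 5.43%

Ash mass = 21.376 - 20.808 = 0.568 g
Ash% = 0.568 / 10.47 x 100 = 5.43%


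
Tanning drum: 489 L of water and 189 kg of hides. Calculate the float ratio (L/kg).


2.6


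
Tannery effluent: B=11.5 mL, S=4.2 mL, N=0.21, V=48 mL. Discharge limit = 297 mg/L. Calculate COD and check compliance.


COD = 255.5 mg/L
Compliant: Yes


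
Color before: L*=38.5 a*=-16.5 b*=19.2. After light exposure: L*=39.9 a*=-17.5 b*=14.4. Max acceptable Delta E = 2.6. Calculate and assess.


dL = 1.4, da = -1.0, db = -4.8
dE = sqrt((1.4)^2 + (-1.0)^2 + (-4.8)^2) = 5.10
Max = 2.6
Passes: No


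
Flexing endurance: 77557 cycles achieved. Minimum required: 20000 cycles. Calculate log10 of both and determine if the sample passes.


log10(77557) = 4.89
log10(20000) = 4.30
Passes: Yes


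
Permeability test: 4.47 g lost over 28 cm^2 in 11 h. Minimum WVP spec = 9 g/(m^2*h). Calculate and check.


WVP = 145.13 g/(m^2*h)
Meets specification: Yes

WVP = 4.47 / (28 x 11) x 10000 = 145.13 g/(m^2*h)
Minimum: 9 g/(m^2*h)
Meets spec: Yes


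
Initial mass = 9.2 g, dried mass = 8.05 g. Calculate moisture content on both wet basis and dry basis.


Moisture lost = 9.2 - 8.05 = 1.15 g
Wet basis MC = 1.15 / 9.2 x 100 = 12.5%
Dry basis MC = 1.15 / 8.05 x 100 = 14.3%


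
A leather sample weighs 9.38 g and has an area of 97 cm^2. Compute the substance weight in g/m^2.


967.0 g/m^2


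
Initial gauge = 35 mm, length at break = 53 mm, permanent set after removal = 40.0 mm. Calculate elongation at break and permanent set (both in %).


Elongation at break = (53 - 35) / 35 x 100 = 51.4%
Permanent set = (40.0 - 35) / 35 x 100 = 14.3%


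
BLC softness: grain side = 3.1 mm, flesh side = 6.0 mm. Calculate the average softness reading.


Average = (3.1 + 6.0) / 2
Average = 4.55 mm


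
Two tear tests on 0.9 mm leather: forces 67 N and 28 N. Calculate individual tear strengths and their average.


Tear 1 = 67 / 0.9 = 74.4 N/mm
Tear 2 = 28 / 0.9 = 31.1 N/mm
Average = (74.4 + 31.1) / 2 = 52.8 N/mm


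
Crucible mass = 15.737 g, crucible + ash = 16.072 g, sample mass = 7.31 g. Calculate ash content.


Ash mass = 0.335 g
Ash content = 4.58%


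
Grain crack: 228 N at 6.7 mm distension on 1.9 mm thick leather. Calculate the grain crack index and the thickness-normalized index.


Crack index = 34.0 N/mm
Normalized index = 17.9 N/mm per mm

Crack index = 228 / 6.7 = 34.0 N/mm
Normalized = 34.0 / 1.9 = 17.9 N/mm per mm


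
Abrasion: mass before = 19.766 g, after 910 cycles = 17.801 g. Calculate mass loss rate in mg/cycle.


2.159 mg/cycle

Mass loss = 19.766 - 17.801 = 1.965 g
Rate = 1.965 / 910 x 1000 = 2.159 mg/cycle


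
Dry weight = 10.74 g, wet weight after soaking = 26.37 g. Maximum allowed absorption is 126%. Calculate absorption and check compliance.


WA = (26.37 - 10.74) / 10.74 x 100 = 145.5%
Maximum allowed: 126%
Compliant: No


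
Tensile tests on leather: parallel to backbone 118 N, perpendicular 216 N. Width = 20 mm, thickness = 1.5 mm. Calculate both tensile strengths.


Area = 20 x 1.5 = 30.0 mm^2
TS (parallel) = 118 / 30.0 = 3.93 N/mm^2
TS (perpendicular) = 216 / 30.0 = 7.20 N/mm^2


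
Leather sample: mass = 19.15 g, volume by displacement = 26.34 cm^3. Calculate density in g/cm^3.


0.727 g/cm^3

Density = mass / volume
Density = 19.15 / 26.34 = 0.727 g/cm^3


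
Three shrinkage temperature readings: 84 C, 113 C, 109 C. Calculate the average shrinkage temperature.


Average = (84 + 113 + 109) / 3
Average = 306 / 3 = 102.0 C


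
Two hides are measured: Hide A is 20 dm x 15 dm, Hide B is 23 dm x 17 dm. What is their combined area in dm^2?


Hide A area = 20 x 15 = 300 dm^2
Hide B area = 23 x 17 = 391 dm^2
Total = 300 + 391 = 691 dm^2


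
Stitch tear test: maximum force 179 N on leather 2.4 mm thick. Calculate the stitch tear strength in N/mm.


74.6 N/mm


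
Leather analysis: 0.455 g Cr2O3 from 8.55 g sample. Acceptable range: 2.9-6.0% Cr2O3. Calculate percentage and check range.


Cr2O3 = 5.32%
Within range: Yes

Cr2O3% = 0.455 / 8.55 x 100 = 5.32%
Acceptable range: 2.9 to 6.0%
Within range: Yes


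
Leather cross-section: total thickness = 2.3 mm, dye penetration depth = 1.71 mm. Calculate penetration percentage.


74.3%


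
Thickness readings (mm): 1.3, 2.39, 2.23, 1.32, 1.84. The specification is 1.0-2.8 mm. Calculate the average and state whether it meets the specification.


Sum = 9.08
Average = 9.08 / 5 = 1.82 mm
Specification range: 1.0 to 2.8 mm
Within spec: Yes


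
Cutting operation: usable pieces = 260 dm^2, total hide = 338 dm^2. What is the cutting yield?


Yield = usable / total x 100
Yield = 260 / 338 x 100 = 76.9%


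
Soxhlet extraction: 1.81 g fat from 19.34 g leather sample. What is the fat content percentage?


9.4%

Fat content = 1.81 / 19.34 x 100
Fat = 9.4%


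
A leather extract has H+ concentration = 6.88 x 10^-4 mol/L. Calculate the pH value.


pH = 3.16


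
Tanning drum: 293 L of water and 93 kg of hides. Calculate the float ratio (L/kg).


3.2


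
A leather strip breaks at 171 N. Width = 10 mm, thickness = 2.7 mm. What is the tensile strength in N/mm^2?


Cross-sectional area = 10 x 2.7 = 27.0 mm^2
Tensile strength = 171 / 27.0 = 6.33 N/mm^2


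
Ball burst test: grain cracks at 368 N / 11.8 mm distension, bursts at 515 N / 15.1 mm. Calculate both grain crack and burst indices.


Crack index = 31.2 N/mm
Burst index = 34.1 N/mm

Crack index = 368 / 11.8 = 31.2 N/mm
Burst index = 515 / 15.1 = 34.1 N/mm


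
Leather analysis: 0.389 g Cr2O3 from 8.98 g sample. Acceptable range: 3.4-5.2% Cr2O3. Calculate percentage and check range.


Cr2O3% = 0.389 / 8.98 x 100 = 4.33%
Acceptable range: 3.4 to 5.2%
Within range: Yes


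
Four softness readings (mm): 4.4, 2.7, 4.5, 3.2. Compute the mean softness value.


Sum = 4.4 + 2.7 + 4.5 + 3.2
Mean = 14.8 / 4 = 3.70 mm


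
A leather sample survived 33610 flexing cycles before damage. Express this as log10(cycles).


log10(33610) = 4.53


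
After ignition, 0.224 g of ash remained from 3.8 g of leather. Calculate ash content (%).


Ash% = 0.224 / 3.8 x 100
Ash% = 5.89%


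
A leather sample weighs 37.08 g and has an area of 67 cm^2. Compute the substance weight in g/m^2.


5534.3 g/m^2


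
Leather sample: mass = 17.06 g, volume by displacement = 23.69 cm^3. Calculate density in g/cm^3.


0.720 g/cm^3

Density = mass / volume
Density = 17.06 / 23.69 = 0.720 g/cm^3


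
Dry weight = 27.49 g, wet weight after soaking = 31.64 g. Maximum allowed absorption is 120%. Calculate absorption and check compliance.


WA = (31.64 - 27.49) / 27.49 x 100 = 15.1%
Maximum allowed: 120%
Compliant: Yes


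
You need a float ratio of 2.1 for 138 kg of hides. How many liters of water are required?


289.8 L

Water = hide weight x target ratio
Water = 138 x 2.1 = 289.8 L


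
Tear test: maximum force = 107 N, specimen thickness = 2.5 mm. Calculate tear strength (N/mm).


Tear strength = force / thickness
Tear = 107 / 2.5 = 42.8 N/mm


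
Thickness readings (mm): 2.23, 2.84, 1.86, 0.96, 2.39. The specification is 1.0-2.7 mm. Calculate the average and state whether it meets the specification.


Average = 2.06 mm
Within specification: Yes

Sum = 10.28
Average = 10.28 / 5 = 2.06 mm
Specification range: 1.0 to 2.7 mm
Within spec: Yes


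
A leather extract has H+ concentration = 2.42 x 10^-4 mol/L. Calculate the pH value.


pH = -log10[H+]
pH = -log10(2.42 x 10^-4) = 3.62


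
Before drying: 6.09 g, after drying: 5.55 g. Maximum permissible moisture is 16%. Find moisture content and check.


MC = (6.09 - 5.55) / 6.09 x 100 = 8.9%
Maximum: 16%
Acceptable: Yes


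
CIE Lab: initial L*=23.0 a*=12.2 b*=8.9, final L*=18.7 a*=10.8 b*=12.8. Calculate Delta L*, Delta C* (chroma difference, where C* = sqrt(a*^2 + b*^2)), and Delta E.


Delta L* = 18.7 - 23.0 = -4.3
C1* = sqrt((12.2)^2 + (8.9)^2) = 15.101
C2* = sqrt((10.8)^2 + (12.8)^2) = 16.748
Delta C* = 16.748 - 15.101 = 1.65
Delta E = sqrt((-4.3)^2 + (-1.4)^2 + (3.9)^2) = 5.97


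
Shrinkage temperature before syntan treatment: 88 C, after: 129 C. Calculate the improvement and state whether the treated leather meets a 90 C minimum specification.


Improvement = 129 - 88 = 41 C
Spec check: 129 C >= 90 C? Yes


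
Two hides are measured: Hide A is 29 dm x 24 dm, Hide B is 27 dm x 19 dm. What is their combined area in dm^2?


1209 dm^2


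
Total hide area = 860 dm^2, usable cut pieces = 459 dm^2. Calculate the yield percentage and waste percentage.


Yield = 53.4%
Waste = 46.6%

Yield = 459 / 860 x 100 = 53.4%
Waste = 860 - 459 = 401 dm^2
Waste% = 100 - 53.4 = 46.6%


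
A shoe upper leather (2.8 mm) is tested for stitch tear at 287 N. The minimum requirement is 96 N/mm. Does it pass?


STS = 287 / 2.8 = 102.5 N/mm
Minimum required: 96 N/mm
Passes: Yes


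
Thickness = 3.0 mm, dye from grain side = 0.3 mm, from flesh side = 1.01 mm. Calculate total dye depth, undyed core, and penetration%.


Total dyed = 0.3 + 1.01 = 1.31 mm
Undyed core = 3.0 - 1.31 = 1.69 mm
Penetration = 1.31 / 3.0 x 100 = 43.7%


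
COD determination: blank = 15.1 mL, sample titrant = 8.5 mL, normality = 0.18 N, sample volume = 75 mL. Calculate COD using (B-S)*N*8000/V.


COD = (15.1 - 8.5) x 0.18 x 8000 / 75
COD = 6.6 x 0.18 x 8000 / 75
COD = 126.7 mg/L


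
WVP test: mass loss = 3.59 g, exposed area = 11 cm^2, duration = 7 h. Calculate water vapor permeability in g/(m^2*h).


WVP = mass_loss / (area x time) x 10000
WVP = 3.59 / (11 x 7) x 10000
WVP = 3.59 / 77 x 10000 = 466.23 g/(m^2*h)


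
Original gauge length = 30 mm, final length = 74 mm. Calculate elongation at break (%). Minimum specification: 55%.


Elongation = 146.7%
Meets spec: Yes

Extension = 74 - 30 = 44 mm
Elongation = 44 / 30 x 100 = 146.7%
Minimum required: 55%
Meets specification: Yes


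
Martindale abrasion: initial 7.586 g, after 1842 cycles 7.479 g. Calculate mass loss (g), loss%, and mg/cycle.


Mass loss = 0.107 g
Loss = 1.41%
Rate = 0.058 mg/cycle

Loss = 7.586 - 7.479 = 0.107 g
Loss% = 0.107 / 7.586 x 100 = 1.41%
Rate = 0.107 / 1842 x 1000 = 0.058 mg/cycle


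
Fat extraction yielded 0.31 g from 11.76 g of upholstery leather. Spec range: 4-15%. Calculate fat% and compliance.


Fat content = 2.6%
Compliant: No

Fat% = 0.31 / 11.76 x 100 = 2.6%
Spec range: 4-15%
Compliant: No


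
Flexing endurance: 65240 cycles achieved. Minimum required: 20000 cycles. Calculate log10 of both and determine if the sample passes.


log10(65240) = 4.81
log10(20000) = 4.30
Passes: Yes


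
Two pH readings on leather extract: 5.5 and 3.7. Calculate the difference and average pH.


Difference = |5.5 - 3.7| = 1.8
Average = (5.5 + 3.7) / 2 = 4.60


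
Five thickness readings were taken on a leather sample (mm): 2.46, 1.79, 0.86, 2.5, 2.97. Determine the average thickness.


2.12 mm

Sum = 2.46 + 1.79 + 0.86 + 2.5 + 2.97 = 10.58
Average = 10.58 / 5 = 2.12 mm


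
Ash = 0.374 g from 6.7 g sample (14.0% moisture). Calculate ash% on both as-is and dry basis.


As-is ash% = 0.374 / 6.7 x 100 = 5.58%
Dry mass = 6.7 x (100 - 14.0) / 100 = 5.762 g
Dry-basis ash% = 0.374 / 5.762 x 100 = 6.49%


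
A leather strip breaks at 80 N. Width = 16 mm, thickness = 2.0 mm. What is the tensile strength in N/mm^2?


Cross-sectional area = 16 x 2.0 = 32.0 mm^2
Tensile strength = 80 / 32.0 = 2.50 N/mm^2


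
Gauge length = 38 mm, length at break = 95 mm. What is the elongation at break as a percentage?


150.0%

Extension = 95 - 38 = 57 mm
Elongation = 57 / 38 x 100 = 150.0%


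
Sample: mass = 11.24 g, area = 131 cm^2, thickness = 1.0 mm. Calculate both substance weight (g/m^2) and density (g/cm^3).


SW = 11.24 / 131 x 10000 = 858.0 g/m^2
Volume = 131 x 1.0 / 10 = 13.10 cm^3
Density = 11.24 / 13.10 = 0.858 g/cm^3


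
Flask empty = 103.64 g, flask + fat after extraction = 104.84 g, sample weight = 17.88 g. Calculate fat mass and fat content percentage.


Fat mass = 104.84 - 103.64 = 1.20 g
Fat% = 1.20 / 17.88 x 100 = 6.7%


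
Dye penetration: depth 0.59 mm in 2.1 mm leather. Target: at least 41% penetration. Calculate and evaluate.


Penetration = 0.59 / 2.1 x 100 = 28.1%
Target: 41%
Meets target: No


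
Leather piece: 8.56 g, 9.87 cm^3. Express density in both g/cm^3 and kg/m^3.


Density = 8.56 / 9.87 = 0.867 g/cm^3
Convert: 0.867 x 1000 = 867 kg/m^3


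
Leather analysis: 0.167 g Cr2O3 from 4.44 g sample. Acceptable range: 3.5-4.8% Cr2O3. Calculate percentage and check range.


Cr2O3% = 0.167 / 4.44 x 100 = 3.76%
Acceptable range: 3.5 to 4.8%
Within range: Yes


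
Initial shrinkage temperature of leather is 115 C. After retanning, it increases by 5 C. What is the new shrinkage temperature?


120 C

New Ts = 115 + 5 = 120 C


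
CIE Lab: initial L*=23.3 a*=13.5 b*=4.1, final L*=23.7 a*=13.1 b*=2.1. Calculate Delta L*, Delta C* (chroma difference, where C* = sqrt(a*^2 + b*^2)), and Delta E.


Delta L* = 23.7 - 23.3 = 0.4
C1* = sqrt((13.5)^2 + (4.1)^2) = 14.109
C2* = sqrt((13.1)^2 + (2.1)^2) = 13.267
Delta C* = 13.267 - 14.109 = -0.84
Delta E = sqrt((0.4)^2 + (-0.4)^2 + (-2.0)^2) = 2.08


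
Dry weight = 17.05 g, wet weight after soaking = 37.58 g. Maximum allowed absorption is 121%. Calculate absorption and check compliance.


Absorption = 120.4%
Compliant: Yes


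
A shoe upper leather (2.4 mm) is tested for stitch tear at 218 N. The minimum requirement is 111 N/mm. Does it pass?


STS = 90.8 N/mm
Passes: No


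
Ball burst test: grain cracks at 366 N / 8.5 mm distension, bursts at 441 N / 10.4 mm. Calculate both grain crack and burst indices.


Crack index = 43.1 N/mm
Burst index = 42.4 N/mm


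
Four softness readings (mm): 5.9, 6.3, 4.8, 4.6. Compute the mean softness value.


Sum = 5.9 + 6.3 + 4.8 + 4.6
Mean = 21.6 / 4 = 5.40 mm


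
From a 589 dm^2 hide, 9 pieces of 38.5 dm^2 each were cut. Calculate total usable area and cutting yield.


Usable area = 346.5 dm^2
Yield = 58.8%


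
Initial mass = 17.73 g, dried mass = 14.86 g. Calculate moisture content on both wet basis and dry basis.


Wet basis = 16.2%
Dry basis = 19.3%

Moisture lost = 17.73 - 14.86 = 2.87 g
Wet basis MC = 2.87 / 17.73 x 100 = 16.2%
Dry basis MC = 2.87 / 14.86 x 100 = 19.3%


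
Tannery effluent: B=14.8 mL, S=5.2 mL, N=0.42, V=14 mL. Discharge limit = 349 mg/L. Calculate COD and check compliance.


COD = 2304.0 mg/L
Compliant: No

COD = (14.8 - 5.2) x 0.42 x 8000 / 14 = 2304.0 mg/L
Limit: 349 mg/L
Compliant: No


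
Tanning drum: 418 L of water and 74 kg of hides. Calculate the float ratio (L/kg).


5.6

Float ratio = water / hide weight
Ratio = 418 / 74 = 5.6


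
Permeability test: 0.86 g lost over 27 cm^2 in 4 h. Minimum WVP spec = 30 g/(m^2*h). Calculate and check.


WVP = 79.63 g/(m^2*h)
Meets specification: Yes


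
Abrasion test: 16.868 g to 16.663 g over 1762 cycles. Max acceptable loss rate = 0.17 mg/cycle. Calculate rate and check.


Rate = 0.116 mg/cycle
Passes: Yes

Loss = 16.868 - 16.663 = 0.205 g
Rate = 0.205 g / 1762 cycles x 1000 = 0.116 mg/cycle
Max = 0.17 mg/cycle
Passes: Yes


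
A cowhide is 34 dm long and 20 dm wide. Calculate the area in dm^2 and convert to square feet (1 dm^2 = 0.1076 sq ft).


680 dm^2
73.17 sq ft


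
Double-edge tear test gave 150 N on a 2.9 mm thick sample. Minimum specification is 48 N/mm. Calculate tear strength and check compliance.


Tear strength = 150 / 2.9 = 51.7 N/mm
Required minimum = 48 N/mm
Compliant: Yes


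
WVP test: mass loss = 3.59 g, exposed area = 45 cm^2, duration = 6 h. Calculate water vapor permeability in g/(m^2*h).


WVP = mass_loss / (area x time) x 10000
WVP = 3.59 / (45 x 6) x 10000
WVP = 3.59 / 270 x 10000 = 132.96 g/(m^2*h)


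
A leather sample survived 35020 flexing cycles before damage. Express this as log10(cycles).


log10(35020) = 4.54


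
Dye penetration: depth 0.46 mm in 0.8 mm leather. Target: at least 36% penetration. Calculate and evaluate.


Penetration = 0.46 / 0.8 x 100 = 57.5%
Target: 36%
Meets target: Yes


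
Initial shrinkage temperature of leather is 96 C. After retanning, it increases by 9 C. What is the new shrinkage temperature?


105 C

New Ts = 96 + 9 = 105 C


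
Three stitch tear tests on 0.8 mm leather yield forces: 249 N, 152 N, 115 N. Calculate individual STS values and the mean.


STS1 = 311.3 N/mm
STS2 = 190.0 N/mm
STS3 = 143.8 N/mm
Mean = 215.0 N/mm

STS1 = 249 / 0.8 = 311.3 N/mm
STS2 = 152 / 0.8 = 190.0 N/mm
STS3 = 115 / 0.8 = 143.8 N/mm
Mean = (311.3 + 190.0 + 143.8) / 3 = 215.0 N/mm


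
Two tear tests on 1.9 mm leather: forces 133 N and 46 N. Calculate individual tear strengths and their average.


Tear 1 = 70.0 N/mm
Tear 2 = 24.2 N/mm
Average = 47.1 N/mm


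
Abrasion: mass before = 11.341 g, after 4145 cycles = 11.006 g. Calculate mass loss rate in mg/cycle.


0.081 mg/cycle


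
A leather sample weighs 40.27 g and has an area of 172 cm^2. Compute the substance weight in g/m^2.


2341.3 g/m^2


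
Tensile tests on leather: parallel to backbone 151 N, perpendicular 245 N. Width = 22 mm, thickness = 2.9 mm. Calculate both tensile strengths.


Area = 22 x 2.9 = 63.8 mm^2
TS (parallel) = 151 / 63.8 = 2.37 N/mm^2
TS (perpendicular) = 245 / 63.8 = 3.84 N/mm^2


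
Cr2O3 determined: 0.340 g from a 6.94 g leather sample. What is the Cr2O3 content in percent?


Cr2O3% = 0.340 / 6.94 x 100
Cr2O3% = 4.90%


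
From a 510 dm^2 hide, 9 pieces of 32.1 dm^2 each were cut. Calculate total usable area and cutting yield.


Usable area = 288.9 dm^2
Yield = 56.6%


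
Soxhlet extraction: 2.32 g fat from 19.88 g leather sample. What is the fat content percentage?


Fat content = 2.32 / 19.88 x 100
Fat = 11.7%


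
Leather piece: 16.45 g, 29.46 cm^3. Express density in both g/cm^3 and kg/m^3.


Density = 16.45 / 29.46 = 0.558 g/cm^3
Convert: 0.558 x 1000 = 558 kg/m^3


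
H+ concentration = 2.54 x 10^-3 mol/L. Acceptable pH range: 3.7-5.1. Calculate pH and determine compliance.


pH = -log10(2.54 x 10^-3) = 2.60
Range: 3.7 to 5.1
Compliant: No


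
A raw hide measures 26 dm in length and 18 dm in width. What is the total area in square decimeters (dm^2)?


Area = length x width
Area = 26 x 18 = 468 dm^2


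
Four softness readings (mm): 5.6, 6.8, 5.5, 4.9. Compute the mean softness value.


5.70 mm


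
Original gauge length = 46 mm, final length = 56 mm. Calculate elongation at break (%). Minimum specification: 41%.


Elongation = 21.7%
Meets spec: No


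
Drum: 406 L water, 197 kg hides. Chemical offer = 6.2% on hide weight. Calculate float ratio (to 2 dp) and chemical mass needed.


Float ratio = 2.06
Chemical needed = 12.214 kg


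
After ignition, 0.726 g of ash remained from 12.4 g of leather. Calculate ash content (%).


Ash% = 0.726 / 12.4 x 100
Ash% = 5.85%


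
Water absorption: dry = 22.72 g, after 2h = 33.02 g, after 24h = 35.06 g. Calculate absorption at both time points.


WA (2h) = (33.02 - 22.72) / 22.72 x 100 = 45.3%
WA (24h) = (35.06 - 22.72) / 22.72 x 100 = 54.3%


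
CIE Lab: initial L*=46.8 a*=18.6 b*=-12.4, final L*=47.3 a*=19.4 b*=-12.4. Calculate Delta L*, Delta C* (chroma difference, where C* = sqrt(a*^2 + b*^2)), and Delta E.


Delta L* = 0.5
Delta C* = 0.67
Delta E = 0.94


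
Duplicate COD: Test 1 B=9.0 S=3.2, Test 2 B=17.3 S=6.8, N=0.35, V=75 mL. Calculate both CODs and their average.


COD1 = (9.0 - 3.2) x 0.35 x 8000 / 75 = 216.5 mg/L
COD2 = (17.3 - 6.8) x 0.35 x 8000 / 75 = 392.0 mg/L
Average = (216.5 + 392.0) / 2 = 304.3 mg/L


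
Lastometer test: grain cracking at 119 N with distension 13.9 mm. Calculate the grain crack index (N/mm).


Grain crack index = force / distension
Index = 119 / 13.9 = 8.6 N/mm


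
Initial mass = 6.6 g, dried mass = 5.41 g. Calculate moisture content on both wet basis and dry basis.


Wet basis = 18.0%
Dry basis = 22.0%

Moisture lost = 6.6 - 5.41 = 1.19 g
Wet basis MC = 1.19 / 6.6 x 100 = 18.0%
Dry basis MC = 1.19 / 5.41 x 100 = 22.0%


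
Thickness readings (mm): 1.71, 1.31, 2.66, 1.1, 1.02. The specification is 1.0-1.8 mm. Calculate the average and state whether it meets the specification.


Average = 1.56 mm
Within specification: Yes


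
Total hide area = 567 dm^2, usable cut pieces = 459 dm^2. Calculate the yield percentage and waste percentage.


Yield = 81.0%
Waste = 19.0%

Yield = 459 / 567 x 100 = 81.0%
Waste = 567 - 459 = 108 dm^2
Waste% = 100 - 81.0 = 19.0%


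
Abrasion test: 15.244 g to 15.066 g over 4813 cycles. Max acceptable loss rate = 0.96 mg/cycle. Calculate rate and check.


Loss = 15.244 - 15.066 = 0.178 g
Rate = 0.178 g / 4813 cycles x 1000 = 0.037 mg/cycle
Max = 0.96 mg/cycle
Passes: Yes


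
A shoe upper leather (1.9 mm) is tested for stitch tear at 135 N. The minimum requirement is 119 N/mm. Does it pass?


STS = 71.1 N/mm
Passes: No

STS = 135 / 1.9 = 71.1 N/mm
Minimum required: 119 N/mm
Passes: No


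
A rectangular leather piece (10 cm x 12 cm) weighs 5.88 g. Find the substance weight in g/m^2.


Area = 10 x 12 = 120 cm^2
SW = 5.88 / 120 x 10000 = 490.0 g/m^2


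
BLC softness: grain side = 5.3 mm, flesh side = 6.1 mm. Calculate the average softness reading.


5.70 mm

Average = (5.3 + 6.1) / 2
Average = 5.70 mm


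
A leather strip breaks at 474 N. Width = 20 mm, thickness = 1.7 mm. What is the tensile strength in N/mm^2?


Cross-sectional area = 20 x 1.7 = 34.0 mm^2
Tensile strength = 474 / 34.0 = 13.94 N/mm^2


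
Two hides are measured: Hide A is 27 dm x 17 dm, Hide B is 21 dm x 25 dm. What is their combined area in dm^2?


984 dm^2


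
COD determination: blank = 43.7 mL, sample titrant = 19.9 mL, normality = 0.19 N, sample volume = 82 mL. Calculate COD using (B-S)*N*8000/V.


COD = (43.7 - 19.9) x 0.19 x 8000 / 82
COD = 23.8 x 0.19 x 8000 / 82
COD = 441.2 mg/L
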